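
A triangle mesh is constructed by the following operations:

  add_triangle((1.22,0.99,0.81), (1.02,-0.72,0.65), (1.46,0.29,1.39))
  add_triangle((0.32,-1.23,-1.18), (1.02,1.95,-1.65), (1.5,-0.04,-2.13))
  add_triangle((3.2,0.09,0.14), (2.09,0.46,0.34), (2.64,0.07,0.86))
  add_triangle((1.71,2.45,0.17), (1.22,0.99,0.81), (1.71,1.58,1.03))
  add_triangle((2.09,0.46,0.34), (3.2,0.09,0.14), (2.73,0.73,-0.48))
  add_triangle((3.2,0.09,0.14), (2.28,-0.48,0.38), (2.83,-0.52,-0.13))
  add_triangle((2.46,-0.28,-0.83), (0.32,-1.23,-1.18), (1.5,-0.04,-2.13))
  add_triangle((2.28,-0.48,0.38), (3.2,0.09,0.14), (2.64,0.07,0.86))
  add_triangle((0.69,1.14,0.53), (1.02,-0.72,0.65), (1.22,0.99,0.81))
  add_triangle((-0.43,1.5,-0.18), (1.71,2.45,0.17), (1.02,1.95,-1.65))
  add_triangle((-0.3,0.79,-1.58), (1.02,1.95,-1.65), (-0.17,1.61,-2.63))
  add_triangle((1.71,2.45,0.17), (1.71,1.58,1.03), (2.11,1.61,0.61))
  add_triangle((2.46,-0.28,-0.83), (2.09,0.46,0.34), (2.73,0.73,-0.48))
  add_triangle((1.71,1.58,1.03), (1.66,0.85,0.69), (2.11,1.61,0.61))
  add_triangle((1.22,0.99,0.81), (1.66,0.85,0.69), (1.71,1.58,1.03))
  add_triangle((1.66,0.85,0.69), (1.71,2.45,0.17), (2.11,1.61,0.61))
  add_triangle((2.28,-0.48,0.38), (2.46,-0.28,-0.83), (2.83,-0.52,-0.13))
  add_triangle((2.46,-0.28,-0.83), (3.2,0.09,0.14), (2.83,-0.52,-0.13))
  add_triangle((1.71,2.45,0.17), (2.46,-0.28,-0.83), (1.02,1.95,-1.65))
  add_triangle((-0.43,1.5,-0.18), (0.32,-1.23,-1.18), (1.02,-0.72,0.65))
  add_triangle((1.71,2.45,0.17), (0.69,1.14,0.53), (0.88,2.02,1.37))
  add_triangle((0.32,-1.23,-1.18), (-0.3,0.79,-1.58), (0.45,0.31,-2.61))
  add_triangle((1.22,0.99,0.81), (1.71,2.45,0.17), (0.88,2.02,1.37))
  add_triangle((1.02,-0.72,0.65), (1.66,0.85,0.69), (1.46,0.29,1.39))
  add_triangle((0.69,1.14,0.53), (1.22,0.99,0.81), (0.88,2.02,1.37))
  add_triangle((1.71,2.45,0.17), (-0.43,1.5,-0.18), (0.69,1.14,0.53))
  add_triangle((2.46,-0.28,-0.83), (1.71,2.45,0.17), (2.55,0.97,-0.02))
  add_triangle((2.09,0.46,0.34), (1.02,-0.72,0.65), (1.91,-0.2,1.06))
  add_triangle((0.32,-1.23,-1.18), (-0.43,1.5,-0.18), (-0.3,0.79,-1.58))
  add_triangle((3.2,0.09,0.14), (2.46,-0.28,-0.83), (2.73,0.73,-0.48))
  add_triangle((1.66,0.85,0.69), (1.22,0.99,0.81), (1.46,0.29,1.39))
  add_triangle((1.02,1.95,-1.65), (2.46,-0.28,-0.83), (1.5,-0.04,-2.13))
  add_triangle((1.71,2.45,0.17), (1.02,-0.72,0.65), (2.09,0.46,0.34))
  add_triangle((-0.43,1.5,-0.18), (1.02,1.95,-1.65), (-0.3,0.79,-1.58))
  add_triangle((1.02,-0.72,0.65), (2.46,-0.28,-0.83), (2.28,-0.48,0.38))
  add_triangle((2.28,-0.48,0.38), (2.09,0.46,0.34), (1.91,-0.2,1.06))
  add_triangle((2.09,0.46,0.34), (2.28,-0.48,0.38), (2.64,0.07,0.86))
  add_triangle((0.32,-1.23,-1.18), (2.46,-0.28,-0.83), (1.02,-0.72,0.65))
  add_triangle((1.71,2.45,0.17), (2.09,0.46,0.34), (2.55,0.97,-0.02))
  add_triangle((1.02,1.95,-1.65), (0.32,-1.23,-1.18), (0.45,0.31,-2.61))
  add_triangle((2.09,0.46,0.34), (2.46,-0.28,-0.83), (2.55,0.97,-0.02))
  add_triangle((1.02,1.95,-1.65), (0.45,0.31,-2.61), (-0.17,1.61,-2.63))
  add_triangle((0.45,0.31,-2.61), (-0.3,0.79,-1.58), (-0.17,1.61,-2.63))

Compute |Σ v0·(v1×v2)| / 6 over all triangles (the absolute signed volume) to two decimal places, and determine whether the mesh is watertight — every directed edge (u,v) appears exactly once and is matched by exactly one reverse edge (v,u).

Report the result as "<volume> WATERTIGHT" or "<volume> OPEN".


12.49 OPEN

Per-triangle v0·(v1×v2)/6:
  t1: -0.1373
  t2: +0.4202
  t3: +0.1599
  t4: -0.0150
  t5: +0.2149
  t6: +0.1633
  t7: +0.8521
  t8: +0.2154
  t9: +0.0194
  t10: +1.0371
  t11: -0.0060
  t12: +0.2471
  t13: -0.3198
  t14: +0.0988
  t15: +0.0268
  t16: -0.0371
  t17: -0.0187
  t18: +0.2526
  t19: +2.0487
  t20: -0.2654
  t21: -0.0445
  t22: +0.3106
  t23: +0.4261
  t24: +0.2405
  t25: -0.0736
  t26: +0.2842
  t27: +0.5253
  t28: -0.1419
  t29: -0.0123
  t30: +0.4383
  t31: +0.1175
  t32: +1.3056
  t33: +0.3141
  t34: +0.6123
  t35: +0.1947
  t36: +0.2543
  t37: -0.1456
  t38: +0.7519
  t39: +0.2987
  t40: +0.5273
  t41: +0.2996
  t42: +0.8909
  t43: +0.1598
Σ = +12.4906 → |volume| = 12.49

Directed edges: 129 total; 9 unmatched, e.g. (0.69,1.14,0.53)→(1.02,-0.72,0.65) → open.


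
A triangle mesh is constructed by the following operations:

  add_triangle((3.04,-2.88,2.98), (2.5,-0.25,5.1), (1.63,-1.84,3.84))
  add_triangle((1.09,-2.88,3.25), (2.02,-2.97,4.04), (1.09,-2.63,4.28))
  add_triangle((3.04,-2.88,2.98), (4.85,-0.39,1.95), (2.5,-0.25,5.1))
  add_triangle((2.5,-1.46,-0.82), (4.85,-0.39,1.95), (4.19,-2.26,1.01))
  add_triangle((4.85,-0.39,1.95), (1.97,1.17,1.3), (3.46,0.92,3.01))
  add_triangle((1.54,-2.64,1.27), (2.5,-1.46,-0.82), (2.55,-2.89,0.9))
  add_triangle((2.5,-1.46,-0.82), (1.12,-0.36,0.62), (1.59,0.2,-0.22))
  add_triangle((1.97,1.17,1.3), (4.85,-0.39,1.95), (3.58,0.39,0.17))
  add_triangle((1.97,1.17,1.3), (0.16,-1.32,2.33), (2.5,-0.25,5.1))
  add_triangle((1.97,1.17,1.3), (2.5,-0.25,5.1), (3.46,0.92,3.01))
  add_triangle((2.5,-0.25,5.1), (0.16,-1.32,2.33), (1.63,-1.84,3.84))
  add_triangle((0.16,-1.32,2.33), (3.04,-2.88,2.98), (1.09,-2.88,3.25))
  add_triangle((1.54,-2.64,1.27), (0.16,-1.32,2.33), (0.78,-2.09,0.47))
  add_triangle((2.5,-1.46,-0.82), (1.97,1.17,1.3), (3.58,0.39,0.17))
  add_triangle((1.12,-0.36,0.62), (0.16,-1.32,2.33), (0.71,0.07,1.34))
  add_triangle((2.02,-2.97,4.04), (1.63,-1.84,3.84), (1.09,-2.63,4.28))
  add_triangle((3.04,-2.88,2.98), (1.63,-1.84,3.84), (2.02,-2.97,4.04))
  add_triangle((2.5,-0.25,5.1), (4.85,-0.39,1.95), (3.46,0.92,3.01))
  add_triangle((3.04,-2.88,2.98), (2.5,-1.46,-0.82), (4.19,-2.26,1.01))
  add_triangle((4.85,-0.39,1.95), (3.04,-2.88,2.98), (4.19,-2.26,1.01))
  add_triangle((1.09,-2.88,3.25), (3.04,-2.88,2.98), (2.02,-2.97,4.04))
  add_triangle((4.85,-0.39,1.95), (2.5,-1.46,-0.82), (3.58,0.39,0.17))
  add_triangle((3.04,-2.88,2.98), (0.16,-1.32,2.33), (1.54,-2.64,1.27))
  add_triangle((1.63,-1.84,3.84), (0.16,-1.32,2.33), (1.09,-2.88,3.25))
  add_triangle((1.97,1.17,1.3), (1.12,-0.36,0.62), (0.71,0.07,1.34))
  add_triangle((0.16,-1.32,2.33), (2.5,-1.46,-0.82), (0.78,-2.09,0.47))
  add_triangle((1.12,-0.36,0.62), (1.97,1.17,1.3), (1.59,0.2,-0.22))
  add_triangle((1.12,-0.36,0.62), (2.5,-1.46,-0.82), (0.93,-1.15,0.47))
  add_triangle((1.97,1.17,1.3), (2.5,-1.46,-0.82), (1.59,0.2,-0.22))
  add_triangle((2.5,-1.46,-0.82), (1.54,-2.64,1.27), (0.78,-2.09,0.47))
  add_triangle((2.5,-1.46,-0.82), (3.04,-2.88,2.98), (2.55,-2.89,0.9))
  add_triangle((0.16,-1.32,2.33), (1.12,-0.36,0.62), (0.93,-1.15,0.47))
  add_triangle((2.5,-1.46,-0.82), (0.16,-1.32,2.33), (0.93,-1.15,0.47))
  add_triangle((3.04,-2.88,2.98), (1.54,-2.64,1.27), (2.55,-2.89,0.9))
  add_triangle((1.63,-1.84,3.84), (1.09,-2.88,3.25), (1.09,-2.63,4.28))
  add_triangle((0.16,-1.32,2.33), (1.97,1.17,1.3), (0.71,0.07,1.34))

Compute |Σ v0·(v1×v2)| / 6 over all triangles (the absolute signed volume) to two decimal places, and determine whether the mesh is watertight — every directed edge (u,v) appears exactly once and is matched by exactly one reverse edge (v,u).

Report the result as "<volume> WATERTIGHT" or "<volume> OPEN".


Per-triangle v0·(v1×v2)/6:
  t1: +2.8036
  t2: +0.5330
  t3: +8.6541
  t4: +2.1506
  t5: +1.2464
  t6: +0.2233
  t7: -0.4273
  t8: +1.6414
  t9: -0.3360
  t10: +0.8717
  t11: +1.1203
  t12: -0.7426
  t13: +0.4712
  t14: -0.7119
  t15: -0.3490
  t16: +0.5941
  t17: +0.8913
  t18: +4.0302
  t19: +1.4072
  t20: +4.1696
  t21: +0.7605
  t22: +2.2919
  t23: +1.4423
  t24: +0.6641
  t25: -0.3071
  t26: -1.2516
  t27: -0.3981
  t28: -0.3446
  t29: +0.6236
  t30: +0.6825
  t31: +1.5221
  t32: -0.3667
  t33: +0.2064
  t34: +0.8997
  t35: -0.5079
  t36: +0.1480
Σ = +34.3062 → |volume| = 34.31

Directed edges: 108 total, each appears once with its reverse present → watertight.

34.31 WATERTIGHT


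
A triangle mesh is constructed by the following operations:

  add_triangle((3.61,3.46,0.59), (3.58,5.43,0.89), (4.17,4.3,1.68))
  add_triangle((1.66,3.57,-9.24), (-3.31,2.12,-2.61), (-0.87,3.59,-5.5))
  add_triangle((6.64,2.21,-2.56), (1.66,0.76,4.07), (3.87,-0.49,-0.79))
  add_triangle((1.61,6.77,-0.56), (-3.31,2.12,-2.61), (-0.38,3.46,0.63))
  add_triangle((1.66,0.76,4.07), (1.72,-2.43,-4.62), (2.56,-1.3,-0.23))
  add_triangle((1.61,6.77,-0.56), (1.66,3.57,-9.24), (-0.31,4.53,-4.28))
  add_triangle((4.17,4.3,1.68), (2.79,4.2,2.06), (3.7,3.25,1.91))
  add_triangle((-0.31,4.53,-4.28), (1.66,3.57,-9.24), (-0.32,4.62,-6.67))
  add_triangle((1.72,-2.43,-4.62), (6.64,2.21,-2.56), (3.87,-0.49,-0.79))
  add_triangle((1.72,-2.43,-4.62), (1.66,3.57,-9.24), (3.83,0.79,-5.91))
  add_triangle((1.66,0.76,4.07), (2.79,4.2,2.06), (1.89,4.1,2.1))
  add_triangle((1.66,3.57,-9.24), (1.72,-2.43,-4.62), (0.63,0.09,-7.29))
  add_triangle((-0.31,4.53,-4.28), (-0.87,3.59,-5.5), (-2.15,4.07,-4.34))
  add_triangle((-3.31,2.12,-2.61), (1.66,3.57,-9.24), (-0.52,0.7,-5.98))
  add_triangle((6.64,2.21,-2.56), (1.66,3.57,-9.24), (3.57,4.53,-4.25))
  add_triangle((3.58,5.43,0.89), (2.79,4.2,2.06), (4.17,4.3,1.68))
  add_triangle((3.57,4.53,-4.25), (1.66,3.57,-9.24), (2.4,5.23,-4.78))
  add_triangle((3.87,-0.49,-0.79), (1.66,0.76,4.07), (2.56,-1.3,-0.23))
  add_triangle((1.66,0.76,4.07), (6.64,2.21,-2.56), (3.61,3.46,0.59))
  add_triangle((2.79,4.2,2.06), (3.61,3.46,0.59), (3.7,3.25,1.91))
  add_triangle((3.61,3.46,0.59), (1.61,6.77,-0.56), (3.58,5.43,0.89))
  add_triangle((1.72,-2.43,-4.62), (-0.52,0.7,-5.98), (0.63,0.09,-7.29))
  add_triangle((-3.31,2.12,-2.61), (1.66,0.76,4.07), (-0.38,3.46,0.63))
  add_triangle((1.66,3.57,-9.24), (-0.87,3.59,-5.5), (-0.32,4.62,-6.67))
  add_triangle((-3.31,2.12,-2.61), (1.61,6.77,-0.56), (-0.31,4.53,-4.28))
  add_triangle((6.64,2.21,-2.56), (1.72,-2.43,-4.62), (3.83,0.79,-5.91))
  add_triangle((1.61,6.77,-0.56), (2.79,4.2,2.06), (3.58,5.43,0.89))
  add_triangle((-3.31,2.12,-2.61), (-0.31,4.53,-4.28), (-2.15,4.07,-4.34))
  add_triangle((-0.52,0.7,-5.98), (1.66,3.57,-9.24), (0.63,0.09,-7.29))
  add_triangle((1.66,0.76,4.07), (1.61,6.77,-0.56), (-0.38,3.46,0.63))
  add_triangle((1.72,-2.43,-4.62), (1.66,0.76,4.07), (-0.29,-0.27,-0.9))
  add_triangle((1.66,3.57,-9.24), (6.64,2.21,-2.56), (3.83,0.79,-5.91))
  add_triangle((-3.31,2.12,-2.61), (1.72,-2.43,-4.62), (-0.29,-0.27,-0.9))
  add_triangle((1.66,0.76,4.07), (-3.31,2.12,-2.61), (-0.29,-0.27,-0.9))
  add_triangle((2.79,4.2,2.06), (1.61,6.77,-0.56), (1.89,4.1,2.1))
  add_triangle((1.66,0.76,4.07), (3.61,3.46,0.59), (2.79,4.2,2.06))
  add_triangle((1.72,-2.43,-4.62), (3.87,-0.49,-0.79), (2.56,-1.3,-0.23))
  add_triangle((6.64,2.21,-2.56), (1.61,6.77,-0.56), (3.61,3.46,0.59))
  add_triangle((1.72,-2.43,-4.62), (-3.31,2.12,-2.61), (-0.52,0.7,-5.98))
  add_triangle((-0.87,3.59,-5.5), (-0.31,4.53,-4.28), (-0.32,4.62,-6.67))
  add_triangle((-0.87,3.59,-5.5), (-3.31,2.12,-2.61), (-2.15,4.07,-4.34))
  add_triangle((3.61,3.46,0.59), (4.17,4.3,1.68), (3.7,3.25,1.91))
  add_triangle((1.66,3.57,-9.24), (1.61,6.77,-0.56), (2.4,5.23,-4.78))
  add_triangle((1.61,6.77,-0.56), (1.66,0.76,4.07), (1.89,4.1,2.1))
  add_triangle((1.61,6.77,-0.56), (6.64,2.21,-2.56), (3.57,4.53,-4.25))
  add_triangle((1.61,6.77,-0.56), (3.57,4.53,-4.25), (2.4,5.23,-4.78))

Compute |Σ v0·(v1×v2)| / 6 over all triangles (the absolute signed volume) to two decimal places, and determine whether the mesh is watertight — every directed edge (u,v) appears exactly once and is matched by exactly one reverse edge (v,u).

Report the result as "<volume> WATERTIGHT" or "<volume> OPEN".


280.89 WATERTIGHT

Per-triangle v0·(v1×v2)/6:
  t1: +1.1451
  t2: +5.3448
  t3: +9.4292
  t4: +7.2473
  t5: -0.2520
  t6: +17.5751
  t7: +0.7534
  t8: +3.3310
  t9: +10.1187
  t10: +15.9221
  t11: +2.2293
  t12: +8.1489
  t13: +2.7456
  t14: +12.1013
  t15: +22.2089
  t16: +1.6387
  t17: +7.7673
  t18: +2.9582
  t19: +11.3170
  t20: -1.4843
  t21: +1.9488
  t22: +2.1281
  t23: +3.9645
  t24: +2.4204
  t25: +12.9960
  t26: +12.6083
  t27: +3.5104
  t28: +0.3242
  t29: +5.0088
  t30: +7.1384
  t31: +0.1673
  t32: +19.4181
  t33: +1.0106
  t34: +0.0190
  t35: +2.4443
  t36: +4.2896
  t37: +3.1045
  t38: +13.5209
  t39: +5.2916
  t40: +1.0804
  t41: +2.7270
  t42: +0.4162
  t43: +7.6912
  t44: +0.1955
  t45: +20.0500
  t46: +7.1717
Σ = +280.8909 → |volume| = 280.89

Directed edges: 138 total, each appears once with its reverse present → watertight.


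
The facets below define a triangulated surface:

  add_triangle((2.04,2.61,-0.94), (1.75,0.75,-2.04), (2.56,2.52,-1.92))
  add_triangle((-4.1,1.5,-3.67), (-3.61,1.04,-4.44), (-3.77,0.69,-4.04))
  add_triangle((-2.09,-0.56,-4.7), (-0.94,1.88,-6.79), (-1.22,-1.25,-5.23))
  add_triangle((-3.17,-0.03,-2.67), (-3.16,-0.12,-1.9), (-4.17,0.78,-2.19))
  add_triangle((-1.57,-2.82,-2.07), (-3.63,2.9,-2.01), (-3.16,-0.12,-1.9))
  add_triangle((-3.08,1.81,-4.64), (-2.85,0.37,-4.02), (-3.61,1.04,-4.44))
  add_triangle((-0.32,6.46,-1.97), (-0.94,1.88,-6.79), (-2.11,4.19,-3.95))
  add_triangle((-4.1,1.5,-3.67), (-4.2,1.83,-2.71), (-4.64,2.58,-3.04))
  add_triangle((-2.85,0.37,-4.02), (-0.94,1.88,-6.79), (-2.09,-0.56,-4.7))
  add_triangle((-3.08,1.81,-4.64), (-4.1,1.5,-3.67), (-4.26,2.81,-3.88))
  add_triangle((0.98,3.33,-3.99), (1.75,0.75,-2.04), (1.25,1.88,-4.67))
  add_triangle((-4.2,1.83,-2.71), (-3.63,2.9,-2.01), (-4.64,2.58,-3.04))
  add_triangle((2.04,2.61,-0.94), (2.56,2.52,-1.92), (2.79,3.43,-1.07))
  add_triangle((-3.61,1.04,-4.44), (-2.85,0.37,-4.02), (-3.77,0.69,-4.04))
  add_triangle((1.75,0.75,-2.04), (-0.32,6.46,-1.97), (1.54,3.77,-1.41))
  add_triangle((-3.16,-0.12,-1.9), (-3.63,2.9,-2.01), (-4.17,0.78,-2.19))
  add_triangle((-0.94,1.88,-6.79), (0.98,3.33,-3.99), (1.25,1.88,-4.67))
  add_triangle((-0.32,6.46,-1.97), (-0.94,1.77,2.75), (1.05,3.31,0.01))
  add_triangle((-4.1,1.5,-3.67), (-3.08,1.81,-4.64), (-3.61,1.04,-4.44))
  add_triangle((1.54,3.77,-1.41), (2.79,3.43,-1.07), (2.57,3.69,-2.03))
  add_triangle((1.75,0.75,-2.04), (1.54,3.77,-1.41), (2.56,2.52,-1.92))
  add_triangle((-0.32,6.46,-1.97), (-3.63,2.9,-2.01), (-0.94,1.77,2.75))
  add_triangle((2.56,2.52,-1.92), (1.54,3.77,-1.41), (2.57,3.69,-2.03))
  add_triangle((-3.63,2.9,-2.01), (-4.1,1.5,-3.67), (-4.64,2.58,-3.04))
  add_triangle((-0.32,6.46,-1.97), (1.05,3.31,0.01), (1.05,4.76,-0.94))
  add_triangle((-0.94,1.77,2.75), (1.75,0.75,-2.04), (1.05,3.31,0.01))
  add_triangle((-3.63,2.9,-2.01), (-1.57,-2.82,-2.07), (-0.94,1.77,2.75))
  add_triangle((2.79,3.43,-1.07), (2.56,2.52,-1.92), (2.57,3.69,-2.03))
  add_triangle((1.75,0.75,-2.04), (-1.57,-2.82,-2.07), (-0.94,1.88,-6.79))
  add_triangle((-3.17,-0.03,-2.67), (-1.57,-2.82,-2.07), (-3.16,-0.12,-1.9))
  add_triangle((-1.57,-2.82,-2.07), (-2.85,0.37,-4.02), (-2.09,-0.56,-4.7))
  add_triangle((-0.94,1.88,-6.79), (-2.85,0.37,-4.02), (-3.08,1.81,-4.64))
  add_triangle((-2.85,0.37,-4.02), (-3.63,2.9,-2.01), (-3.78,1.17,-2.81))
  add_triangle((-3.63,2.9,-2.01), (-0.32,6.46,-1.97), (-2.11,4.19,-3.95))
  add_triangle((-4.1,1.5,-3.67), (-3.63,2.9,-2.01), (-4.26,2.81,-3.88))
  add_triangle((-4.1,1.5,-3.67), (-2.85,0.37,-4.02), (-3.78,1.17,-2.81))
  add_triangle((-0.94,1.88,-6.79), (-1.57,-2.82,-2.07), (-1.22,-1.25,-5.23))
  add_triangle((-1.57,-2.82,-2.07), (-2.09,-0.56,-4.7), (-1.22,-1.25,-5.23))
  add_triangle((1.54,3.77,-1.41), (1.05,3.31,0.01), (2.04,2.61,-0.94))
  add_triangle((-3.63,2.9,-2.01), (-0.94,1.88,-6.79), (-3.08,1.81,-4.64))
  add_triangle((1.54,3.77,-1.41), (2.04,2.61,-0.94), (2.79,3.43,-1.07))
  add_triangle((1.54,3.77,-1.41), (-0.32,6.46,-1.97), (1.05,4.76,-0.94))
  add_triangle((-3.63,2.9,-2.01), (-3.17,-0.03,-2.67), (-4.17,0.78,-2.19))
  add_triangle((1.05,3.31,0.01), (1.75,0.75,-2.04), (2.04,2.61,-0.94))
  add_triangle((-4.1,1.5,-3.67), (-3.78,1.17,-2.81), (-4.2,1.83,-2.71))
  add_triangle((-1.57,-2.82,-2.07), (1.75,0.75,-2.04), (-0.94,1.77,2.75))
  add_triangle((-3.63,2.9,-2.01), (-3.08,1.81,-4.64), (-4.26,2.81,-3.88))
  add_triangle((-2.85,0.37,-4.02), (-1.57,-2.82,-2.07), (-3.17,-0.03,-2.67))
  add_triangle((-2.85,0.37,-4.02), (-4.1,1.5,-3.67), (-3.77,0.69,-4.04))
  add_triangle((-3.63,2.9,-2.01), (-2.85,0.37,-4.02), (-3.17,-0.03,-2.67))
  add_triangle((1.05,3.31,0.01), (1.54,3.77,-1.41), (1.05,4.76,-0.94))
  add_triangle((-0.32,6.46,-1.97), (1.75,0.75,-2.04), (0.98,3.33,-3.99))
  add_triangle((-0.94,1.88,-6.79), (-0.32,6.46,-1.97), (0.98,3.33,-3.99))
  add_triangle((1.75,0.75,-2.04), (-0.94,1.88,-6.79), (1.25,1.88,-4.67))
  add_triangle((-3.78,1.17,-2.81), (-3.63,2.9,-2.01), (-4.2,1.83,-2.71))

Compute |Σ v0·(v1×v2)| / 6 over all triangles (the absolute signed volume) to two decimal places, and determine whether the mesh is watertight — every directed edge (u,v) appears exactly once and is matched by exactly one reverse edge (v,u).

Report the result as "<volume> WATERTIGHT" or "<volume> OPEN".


Per-triangle v0·(v1×v2)/6:
  t1: +0.0580
  t2: +0.4416
  t3: +3.3501
  t4: +0.3927
  t5: -1.5506
  t6: +0.5169
  t7: +10.2971
  t8: +0.4096
  t9: +3.6207
  t10: +1.5791
  t11: +1.6104
  t12: +0.1724
  t13: -0.0905
  t14: +0.2846
  t15: +2.8665
  t16: -0.4223
  t17: +3.7580
  t18: +5.2353
  t19: +0.9254
  t20: +0.7093
  t21: +0.8055
  t22: +13.3815
  t23: +0.0276
  t24: +0.4486
  t25: +0.7426
  t26: +0.5979
  t27: +7.3213
  t28: +0.5360
  t29: +7.5353
  t30: +1.1643
  t31: +2.5735
  t32: +3.4131
  t33: -1.9058
  t34: +7.7250
  t35: +1.1315
  t36: +0.4774
  t37: -2.0143
  t38: +2.5478
  t39: +0.7705
  t40: +4.4723
  t41: -0.0987
  t42: +1.3115
  t43: +1.5964
  t44: -0.5749
  t45: +0.2677
  t46: -1.4358
  t47: +0.4546
  t48: +2.5570
  t49: -0.3860
  t50: +2.7305
  t51: +0.5418
  t52: +3.4906
  t53: +10.3757
  t54: +0.9527
  t55: -0.2315
Σ = +107.4677 → |volume| = 107.47

Directed edges: 165 total; 3 unmatched, e.g. (-0.94,1.88,-6.79)→(-2.11,4.19,-3.95) → open.

107.47 OPEN


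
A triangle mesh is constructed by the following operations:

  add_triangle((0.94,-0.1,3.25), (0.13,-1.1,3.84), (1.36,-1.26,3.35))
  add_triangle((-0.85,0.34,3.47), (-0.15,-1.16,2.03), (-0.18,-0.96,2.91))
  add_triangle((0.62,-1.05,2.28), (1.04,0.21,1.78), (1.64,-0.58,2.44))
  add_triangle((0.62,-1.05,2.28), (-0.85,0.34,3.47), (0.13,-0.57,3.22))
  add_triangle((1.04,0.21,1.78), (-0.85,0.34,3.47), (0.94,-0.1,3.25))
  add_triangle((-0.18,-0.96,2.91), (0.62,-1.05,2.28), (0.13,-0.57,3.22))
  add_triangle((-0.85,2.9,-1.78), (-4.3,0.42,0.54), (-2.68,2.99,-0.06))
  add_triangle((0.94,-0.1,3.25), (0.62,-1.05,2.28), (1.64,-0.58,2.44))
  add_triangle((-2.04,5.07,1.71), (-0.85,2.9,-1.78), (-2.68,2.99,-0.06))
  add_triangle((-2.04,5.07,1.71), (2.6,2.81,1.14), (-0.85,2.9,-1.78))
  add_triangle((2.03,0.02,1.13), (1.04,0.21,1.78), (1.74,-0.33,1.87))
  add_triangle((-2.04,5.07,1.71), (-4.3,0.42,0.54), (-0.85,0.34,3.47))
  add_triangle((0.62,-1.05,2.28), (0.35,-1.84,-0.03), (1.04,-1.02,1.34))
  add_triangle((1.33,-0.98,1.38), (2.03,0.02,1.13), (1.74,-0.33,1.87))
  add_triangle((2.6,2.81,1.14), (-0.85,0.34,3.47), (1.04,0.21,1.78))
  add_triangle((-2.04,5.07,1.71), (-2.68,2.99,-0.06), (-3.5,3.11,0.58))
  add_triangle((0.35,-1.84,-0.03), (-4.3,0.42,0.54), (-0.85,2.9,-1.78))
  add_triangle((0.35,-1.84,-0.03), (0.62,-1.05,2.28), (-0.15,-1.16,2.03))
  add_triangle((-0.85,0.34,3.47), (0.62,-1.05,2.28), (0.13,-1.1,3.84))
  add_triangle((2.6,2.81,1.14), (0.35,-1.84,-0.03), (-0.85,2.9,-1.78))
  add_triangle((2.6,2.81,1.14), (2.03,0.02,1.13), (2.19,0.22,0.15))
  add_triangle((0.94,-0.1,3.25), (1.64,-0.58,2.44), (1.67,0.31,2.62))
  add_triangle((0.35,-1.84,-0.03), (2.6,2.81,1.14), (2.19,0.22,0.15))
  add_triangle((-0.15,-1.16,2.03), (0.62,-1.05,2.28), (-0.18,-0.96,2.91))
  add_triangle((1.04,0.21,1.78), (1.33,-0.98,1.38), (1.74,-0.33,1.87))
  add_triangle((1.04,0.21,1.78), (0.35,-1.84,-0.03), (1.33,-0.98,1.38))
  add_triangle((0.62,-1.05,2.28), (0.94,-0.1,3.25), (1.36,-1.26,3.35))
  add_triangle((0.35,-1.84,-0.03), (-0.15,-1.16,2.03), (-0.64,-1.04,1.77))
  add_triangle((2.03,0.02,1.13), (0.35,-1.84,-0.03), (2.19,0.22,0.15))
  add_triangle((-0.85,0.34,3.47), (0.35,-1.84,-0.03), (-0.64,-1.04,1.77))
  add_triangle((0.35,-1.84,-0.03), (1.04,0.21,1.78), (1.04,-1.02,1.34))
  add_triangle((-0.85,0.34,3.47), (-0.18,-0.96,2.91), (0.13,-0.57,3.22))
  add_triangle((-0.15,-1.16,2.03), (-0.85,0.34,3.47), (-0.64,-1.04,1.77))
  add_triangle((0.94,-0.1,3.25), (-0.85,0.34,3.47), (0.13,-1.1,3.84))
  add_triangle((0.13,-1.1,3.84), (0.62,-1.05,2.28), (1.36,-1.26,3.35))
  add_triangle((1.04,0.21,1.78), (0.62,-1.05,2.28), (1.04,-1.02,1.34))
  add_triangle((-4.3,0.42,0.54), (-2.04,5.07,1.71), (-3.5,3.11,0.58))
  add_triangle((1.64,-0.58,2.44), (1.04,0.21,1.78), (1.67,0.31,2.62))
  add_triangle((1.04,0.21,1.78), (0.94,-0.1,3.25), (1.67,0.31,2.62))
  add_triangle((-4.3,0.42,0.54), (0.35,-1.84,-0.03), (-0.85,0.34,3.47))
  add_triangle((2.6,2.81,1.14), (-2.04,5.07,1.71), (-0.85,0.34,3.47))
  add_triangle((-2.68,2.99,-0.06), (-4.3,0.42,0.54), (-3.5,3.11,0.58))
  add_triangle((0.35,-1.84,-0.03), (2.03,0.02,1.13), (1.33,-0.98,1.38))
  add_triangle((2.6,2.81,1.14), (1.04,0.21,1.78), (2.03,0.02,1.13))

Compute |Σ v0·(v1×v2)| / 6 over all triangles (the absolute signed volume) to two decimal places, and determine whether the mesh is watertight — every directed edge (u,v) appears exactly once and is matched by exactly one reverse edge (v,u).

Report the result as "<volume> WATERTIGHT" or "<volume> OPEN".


61.83 WATERTIGHT

Per-triangle v0·(v1×v2)/6:
  t1: +0.8225
  t2: +0.1687
  t3: -0.2672
  t4: -0.0731
  t5: +0.3929
  t6: +0.2292
  t7: +2.8884
  t8: +0.5067
  t9: +3.7282
  t10: +8.7461
  t11: +0.2020
  t12: +11.4724
  t13: +0.4211
  t14: +0.2278
  t15: +2.2441
  t16: +1.4450
  t17: +2.4136
  t18: +0.5252
  t19: -0.2177
  t20: +1.6564
  t21: +0.9865
  t22: +0.4472
  t23: -0.6082
  t24: +0.1845
  t25: +0.1339
  t26: +0.1607
  t27: -0.2323
  t28: +0.3233
  t29: +0.6819
  t30: -0.4598
  t31: -0.0116
  t32: +0.3887
  t33: +0.4059
  t34: +1.2231
  t35: +0.2123
  t36: +0.3495
  t37: +2.3938
  t38: -0.0359
  t39: +0.0197
  t40: +4.3552
  t41: +10.6932
  t42: +1.0613
  t43: +0.4745
  t44: +1.1522
Σ = +61.8320 → |volume| = 61.83

Directed edges: 132 total, each appears once with its reverse present → watertight.


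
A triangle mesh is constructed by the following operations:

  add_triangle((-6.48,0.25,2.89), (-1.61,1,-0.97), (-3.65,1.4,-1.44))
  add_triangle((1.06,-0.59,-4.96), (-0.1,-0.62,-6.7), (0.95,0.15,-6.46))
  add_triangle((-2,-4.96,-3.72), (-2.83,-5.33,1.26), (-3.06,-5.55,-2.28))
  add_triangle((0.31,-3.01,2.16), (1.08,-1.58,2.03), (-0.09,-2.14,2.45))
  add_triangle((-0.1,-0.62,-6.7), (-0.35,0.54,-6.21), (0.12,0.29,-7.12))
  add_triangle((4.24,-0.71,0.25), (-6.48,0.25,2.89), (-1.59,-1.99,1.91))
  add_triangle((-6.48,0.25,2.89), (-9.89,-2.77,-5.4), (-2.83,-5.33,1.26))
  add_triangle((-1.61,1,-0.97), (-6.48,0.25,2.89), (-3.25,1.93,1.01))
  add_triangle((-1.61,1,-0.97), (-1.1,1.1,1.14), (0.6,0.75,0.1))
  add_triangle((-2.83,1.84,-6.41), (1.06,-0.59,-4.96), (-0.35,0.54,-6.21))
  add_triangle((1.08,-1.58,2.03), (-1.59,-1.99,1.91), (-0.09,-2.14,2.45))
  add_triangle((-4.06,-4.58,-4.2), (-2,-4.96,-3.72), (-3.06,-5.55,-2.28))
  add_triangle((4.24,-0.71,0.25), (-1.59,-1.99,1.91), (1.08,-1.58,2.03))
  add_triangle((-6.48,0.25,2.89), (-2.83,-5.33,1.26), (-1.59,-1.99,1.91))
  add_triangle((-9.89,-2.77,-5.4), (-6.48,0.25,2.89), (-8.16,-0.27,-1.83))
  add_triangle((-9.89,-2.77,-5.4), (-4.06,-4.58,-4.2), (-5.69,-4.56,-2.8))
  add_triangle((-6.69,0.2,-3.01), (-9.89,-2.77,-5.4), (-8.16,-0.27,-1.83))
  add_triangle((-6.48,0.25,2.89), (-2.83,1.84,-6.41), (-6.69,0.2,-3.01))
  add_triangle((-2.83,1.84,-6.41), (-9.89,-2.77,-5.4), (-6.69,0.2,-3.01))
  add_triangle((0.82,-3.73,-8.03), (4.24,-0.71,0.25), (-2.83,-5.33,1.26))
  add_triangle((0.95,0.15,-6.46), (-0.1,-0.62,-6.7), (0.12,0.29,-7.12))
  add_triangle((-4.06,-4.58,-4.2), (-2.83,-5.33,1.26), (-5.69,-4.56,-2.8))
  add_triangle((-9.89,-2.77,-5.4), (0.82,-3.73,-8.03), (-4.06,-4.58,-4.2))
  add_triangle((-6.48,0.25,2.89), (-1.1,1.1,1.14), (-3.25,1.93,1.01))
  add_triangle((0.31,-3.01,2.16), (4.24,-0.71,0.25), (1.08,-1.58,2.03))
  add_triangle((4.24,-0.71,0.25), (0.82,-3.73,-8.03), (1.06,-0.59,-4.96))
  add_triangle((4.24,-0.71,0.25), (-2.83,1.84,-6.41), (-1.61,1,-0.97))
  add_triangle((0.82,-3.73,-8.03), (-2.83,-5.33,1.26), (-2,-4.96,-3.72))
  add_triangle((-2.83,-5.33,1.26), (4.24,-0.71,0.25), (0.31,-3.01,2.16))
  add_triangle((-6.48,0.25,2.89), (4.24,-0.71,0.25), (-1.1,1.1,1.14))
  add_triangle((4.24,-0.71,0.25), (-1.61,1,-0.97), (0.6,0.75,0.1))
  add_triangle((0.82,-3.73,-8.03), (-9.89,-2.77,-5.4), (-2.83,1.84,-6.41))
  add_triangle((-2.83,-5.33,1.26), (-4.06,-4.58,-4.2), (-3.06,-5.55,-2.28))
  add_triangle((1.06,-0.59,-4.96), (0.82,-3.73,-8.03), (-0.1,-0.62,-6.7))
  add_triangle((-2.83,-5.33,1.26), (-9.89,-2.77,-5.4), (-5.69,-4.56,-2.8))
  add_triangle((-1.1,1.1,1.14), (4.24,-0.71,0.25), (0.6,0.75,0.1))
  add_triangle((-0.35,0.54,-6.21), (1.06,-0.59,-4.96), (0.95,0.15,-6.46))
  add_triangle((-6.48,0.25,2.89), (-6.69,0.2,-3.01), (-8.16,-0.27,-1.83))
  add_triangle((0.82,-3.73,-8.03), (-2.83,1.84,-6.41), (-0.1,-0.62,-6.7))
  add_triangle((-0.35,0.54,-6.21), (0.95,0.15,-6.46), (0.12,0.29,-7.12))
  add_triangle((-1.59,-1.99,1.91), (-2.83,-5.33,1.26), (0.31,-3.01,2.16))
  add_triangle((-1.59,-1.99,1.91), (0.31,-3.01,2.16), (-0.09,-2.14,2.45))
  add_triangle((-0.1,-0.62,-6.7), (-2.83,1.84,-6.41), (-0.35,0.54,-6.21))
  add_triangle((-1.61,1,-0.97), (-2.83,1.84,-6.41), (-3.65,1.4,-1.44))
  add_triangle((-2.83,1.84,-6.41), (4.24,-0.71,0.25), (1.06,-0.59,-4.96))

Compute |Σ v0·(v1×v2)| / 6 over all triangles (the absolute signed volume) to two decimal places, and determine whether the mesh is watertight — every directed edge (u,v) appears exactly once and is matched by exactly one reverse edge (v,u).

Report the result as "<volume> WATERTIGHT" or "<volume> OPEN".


Per-triangle v0·(v1×v2)/6:
  t1: +0.8119
  t2: +1.1000
  t3: +2.5135
  t4: +0.5603
  t5: +0.5543
  t6: +4.0346
  t7: +57.6246
  t8: +2.8448
  t9: +0.5723
  t10: -0.8313
  t11: -0.0318
  t12: +3.9641
  t13: -1.1540
  t14: +7.0591
  t15: +12.4191
  t16: +11.4379
  t17: +6.8388
  t18: +11.6853
  t19: +19.4183
  t20: +36.7552
  t21: +0.9198
  t22: +9.7309
  t23: +35.1669
  t24: +1.7676
  t25: +1.9928
  t26: +10.3965
  t27: +2.3776
  t28: +7.1559
  t29: +5.8014
  t30: +2.8286
  t31: +0.5593
  t32: +68.5405
  t33: +4.6643
  t34: +3.6449
  t35: +11.4217
  t36: +0.6823
  t37: -0.8182
  t38: +3.4424
  t39: +6.5665
  t40: +0.2255
  t41: +3.1265
  t42: +0.7483
  t43: +2.7043
  t44: +1.0779
  t45: +6.6685
Σ = +369.5697 → |volume| = 369.57

Directed edges: 135 total; 9 unmatched, e.g. (-3.65,1.4,-1.44)→(-6.48,0.25,2.89) → open.

369.57 OPEN


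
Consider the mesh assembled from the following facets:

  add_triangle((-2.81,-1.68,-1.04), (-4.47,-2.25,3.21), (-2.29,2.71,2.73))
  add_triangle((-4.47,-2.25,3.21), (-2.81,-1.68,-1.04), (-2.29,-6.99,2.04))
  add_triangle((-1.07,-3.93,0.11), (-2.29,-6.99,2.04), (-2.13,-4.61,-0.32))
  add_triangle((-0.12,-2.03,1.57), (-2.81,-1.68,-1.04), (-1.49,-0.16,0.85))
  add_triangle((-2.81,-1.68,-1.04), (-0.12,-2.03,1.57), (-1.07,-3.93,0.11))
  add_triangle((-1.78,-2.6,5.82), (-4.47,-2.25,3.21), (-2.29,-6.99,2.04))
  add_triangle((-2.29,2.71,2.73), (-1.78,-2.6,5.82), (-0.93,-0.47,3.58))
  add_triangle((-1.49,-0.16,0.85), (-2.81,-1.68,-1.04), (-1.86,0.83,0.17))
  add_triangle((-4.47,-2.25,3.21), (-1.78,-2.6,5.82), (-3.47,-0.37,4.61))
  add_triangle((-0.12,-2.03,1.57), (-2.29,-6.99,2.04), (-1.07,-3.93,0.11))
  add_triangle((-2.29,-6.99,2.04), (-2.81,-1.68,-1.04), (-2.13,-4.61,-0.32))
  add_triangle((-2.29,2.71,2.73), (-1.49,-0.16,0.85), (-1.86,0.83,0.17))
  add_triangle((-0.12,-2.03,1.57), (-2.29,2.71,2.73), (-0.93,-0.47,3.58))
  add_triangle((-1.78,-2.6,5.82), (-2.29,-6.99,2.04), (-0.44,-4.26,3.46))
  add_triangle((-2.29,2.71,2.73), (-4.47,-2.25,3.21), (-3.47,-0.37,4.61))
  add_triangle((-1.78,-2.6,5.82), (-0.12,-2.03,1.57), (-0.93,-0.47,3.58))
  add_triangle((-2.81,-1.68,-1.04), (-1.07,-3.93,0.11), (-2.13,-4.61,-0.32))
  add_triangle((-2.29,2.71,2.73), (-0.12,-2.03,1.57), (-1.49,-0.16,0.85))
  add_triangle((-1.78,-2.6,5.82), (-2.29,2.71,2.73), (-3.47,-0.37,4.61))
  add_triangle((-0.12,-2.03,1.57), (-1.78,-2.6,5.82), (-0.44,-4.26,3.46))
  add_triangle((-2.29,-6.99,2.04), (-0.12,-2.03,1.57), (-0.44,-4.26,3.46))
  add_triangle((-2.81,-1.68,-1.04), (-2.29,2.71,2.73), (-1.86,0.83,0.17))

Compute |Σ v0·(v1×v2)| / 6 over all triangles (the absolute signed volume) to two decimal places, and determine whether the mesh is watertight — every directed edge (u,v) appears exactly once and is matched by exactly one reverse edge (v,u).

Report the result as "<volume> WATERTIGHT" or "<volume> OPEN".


68.37 WATERTIGHT

Per-triangle v0·(v1×v2)/6:
  t1: +8.5850
  t2: +13.3765
  t3: +1.1707
  t4: -1.8379
  t5: -2.0237
  t6: +19.2490
  t7: +2.2225
  t8: -0.9808
  t9: +7.3470
  t10: +0.9062
  t11: +3.2793
  t12: -1.0181
  t13: -1.1933
  t14: +8.0317
  t15: +4.9820
  t16: +0.6071
  t17: -0.0690
  t18: -1.8153
  t19: +5.4679
  t20: +0.1516
  t21: +0.3193
  t22: +1.6140
Σ = +68.3715 → |volume| = 68.37

Directed edges: 66 total, each appears once with its reverse present → watertight.


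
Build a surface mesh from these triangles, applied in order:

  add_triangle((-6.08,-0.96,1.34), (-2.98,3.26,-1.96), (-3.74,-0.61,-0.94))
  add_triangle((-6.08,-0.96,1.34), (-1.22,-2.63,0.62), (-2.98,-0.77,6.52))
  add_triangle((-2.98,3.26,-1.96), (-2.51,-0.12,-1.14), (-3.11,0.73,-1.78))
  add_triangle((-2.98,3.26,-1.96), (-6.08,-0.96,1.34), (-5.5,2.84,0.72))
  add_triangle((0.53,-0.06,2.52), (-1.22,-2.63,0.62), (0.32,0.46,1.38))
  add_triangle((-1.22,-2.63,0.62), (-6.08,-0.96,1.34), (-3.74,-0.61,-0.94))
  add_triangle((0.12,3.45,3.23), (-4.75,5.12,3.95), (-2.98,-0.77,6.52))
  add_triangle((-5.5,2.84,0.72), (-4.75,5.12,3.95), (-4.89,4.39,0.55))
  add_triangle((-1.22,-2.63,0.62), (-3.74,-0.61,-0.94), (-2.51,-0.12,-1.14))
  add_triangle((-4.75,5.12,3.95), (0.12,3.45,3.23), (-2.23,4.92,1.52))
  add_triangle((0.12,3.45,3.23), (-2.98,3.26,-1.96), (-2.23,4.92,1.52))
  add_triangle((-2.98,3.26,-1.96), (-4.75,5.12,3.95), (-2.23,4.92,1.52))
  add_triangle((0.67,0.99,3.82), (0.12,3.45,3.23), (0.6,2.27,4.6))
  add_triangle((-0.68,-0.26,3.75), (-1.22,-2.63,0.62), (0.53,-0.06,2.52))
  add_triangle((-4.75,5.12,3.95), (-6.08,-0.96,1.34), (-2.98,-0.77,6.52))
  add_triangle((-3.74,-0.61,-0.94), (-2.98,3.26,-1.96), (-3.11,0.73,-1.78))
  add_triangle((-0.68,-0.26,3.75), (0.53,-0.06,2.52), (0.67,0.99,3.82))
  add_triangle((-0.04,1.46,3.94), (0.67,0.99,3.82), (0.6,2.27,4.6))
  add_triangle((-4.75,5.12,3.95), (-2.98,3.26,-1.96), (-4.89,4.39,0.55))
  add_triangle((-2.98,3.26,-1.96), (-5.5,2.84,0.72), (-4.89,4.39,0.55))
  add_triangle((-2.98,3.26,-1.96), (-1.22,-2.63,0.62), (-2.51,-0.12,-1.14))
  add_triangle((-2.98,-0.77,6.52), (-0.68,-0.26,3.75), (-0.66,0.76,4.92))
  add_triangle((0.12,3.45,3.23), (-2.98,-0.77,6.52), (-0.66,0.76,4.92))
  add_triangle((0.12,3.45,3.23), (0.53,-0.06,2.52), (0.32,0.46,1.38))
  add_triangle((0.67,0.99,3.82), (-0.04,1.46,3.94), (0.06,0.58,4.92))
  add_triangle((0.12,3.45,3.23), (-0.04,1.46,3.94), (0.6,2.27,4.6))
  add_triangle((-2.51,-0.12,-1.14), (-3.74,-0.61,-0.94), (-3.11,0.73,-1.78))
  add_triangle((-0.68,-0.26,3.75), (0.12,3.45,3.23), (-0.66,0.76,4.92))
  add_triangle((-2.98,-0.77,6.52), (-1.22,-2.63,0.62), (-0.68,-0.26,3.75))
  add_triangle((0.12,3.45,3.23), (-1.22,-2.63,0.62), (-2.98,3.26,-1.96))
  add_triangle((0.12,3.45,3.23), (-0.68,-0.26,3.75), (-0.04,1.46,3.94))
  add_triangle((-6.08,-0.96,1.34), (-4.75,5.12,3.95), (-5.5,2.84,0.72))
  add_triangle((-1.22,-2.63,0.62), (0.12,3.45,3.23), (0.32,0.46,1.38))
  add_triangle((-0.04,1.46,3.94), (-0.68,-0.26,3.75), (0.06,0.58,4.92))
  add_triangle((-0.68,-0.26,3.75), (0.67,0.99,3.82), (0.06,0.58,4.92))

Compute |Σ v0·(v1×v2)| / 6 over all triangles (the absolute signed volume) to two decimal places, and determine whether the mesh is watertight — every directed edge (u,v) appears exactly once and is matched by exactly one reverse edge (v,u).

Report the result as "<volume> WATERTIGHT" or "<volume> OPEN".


140.46 OPEN

Per-triangle v0·(v1×v2)/6:
  t1: +6.7211
  t2: +14.3748
  t3: -0.3001
  t4: +7.9730
  t5: -0.2468
  t6: +4.3645
  t7: +21.9505
  t8: +5.9102
  t9: +0.6044
  t10: +7.5808
  t11: +1.4304
  t12: +8.8283
  t13: +0.0376
  t14: +1.5164
  t15: +35.7570
  t16: +1.3972
  t17: +0.6764
  t18: +0.4439
  t19: +3.2283
  t20: +3.8754
  t21: -1.0187
  t22: +1.1910
  t23: +4.2884
  t24: +0.1599
  t25: +0.5479
  t26: +0.9001
  t27: +0.2126
  t28: -0.0474
  t29: +2.6866
  t30: -8.7348
  t31: +0.7842
  t32: +13.8371
  t33: -1.1548
  t34: +0.6431
  t35: +0.0377
Σ = +140.4562 → |volume| = 140.46

Directed edges: 105 total; 3 unmatched, e.g. (0.67,0.99,3.82)→(0.12,3.45,3.23) → open.


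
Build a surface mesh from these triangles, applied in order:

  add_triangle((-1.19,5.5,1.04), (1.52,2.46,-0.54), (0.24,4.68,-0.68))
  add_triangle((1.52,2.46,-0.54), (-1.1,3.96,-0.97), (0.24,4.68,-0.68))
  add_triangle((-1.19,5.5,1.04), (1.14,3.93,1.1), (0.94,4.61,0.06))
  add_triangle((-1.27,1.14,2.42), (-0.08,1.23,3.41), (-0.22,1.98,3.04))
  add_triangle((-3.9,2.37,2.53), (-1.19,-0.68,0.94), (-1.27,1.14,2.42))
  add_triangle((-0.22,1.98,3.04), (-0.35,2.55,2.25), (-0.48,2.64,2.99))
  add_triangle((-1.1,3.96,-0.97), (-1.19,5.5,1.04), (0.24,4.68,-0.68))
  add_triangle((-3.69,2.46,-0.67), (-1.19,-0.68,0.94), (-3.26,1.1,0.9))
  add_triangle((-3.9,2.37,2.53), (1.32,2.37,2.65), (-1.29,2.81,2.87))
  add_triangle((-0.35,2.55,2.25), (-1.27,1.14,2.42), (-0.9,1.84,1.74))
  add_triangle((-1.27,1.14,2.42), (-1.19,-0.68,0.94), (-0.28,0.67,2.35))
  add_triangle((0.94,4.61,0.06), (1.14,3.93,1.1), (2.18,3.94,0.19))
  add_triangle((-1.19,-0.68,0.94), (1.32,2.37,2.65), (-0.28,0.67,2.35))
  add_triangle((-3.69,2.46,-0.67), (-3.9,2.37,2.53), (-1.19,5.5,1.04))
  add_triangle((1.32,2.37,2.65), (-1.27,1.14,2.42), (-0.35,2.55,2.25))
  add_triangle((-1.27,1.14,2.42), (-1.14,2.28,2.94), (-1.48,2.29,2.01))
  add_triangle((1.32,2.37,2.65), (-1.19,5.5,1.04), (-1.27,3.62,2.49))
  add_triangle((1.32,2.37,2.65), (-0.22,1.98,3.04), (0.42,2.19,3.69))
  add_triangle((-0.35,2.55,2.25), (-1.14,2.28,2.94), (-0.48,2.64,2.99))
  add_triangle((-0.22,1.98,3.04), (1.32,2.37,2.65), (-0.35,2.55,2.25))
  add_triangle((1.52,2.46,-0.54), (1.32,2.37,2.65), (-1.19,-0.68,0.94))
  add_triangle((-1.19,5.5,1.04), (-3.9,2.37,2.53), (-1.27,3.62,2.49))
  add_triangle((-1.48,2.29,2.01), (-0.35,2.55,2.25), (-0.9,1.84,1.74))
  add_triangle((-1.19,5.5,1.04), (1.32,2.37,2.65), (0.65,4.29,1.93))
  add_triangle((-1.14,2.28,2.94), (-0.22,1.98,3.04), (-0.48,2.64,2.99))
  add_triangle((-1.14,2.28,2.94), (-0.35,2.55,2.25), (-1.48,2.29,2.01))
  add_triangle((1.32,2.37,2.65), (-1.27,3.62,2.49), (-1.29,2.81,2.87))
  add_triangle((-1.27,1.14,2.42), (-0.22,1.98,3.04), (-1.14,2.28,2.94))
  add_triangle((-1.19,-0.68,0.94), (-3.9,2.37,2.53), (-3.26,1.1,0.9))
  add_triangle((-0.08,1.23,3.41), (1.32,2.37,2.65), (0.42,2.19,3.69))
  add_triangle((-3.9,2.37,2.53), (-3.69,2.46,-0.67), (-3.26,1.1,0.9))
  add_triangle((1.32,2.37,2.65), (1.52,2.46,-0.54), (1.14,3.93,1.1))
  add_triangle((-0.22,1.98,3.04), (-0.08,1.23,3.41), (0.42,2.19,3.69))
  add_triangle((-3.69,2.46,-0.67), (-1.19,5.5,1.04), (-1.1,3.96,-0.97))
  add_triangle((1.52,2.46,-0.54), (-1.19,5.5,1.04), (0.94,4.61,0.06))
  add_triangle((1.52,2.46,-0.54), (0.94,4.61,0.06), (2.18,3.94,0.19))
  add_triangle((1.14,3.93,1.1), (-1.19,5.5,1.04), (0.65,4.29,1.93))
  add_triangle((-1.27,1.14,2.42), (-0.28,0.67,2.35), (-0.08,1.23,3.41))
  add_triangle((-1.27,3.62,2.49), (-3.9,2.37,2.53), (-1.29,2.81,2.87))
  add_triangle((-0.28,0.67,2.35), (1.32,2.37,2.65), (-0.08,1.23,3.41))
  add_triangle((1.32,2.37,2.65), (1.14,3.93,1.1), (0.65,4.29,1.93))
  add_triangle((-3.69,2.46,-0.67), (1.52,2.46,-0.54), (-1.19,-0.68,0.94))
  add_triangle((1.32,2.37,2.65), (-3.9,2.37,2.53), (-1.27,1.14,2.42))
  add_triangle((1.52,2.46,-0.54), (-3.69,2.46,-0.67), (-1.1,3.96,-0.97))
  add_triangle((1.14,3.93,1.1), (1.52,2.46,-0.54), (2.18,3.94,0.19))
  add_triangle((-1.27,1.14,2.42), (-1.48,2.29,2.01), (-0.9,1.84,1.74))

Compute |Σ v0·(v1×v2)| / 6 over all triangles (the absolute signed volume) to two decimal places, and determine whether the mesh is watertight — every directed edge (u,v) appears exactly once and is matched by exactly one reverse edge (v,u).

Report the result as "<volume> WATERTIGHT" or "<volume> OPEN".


48.33 WATERTIGHT

Per-triangle v0·(v1×v2)/6:
  t1: +1.7899
  t2: +0.6146
  t3: +2.1147
  t4: +0.5866
  t5: +1.4960
  t6: +0.0792
  t7: +2.3224
  t8: +0.5887
  t9: +0.4255
  t10: -0.3340
  t11: +0.5545
  t12: +1.0733
  t13: -0.0743
  t14: +9.5508
  t15: -1.2533
  t16: +0.3717
  t17: +4.0158
  t18: +0.3876
  t19: +0.1858
  t20: +0.8918
  t21: -0.9538
  t22: +4.6770
  t23: -0.0606
  t24: +1.3057
  t25: +0.2766
  t26: +0.4636
  t27: +1.4036
  t28: +0.4075
  t29: +1.2042
  t30: +0.2676
  t31: +1.9265
  t32: +1.5583
  t33: +0.3269
  t34: +4.7222
  t35: +0.2581
  t36: +0.7136
  t37: +1.5249
  t38: +0.1566
  t39: +1.5699
  t40: -0.0412
  t41: +1.0756
  t42: -1.7301
  t43: +2.4518
  t44: -0.0261
  t45: -0.3524
  t46: -0.1821
Σ = +48.3312 → |volume| = 48.33

Directed edges: 138 total, each appears once with its reverse present → watertight.


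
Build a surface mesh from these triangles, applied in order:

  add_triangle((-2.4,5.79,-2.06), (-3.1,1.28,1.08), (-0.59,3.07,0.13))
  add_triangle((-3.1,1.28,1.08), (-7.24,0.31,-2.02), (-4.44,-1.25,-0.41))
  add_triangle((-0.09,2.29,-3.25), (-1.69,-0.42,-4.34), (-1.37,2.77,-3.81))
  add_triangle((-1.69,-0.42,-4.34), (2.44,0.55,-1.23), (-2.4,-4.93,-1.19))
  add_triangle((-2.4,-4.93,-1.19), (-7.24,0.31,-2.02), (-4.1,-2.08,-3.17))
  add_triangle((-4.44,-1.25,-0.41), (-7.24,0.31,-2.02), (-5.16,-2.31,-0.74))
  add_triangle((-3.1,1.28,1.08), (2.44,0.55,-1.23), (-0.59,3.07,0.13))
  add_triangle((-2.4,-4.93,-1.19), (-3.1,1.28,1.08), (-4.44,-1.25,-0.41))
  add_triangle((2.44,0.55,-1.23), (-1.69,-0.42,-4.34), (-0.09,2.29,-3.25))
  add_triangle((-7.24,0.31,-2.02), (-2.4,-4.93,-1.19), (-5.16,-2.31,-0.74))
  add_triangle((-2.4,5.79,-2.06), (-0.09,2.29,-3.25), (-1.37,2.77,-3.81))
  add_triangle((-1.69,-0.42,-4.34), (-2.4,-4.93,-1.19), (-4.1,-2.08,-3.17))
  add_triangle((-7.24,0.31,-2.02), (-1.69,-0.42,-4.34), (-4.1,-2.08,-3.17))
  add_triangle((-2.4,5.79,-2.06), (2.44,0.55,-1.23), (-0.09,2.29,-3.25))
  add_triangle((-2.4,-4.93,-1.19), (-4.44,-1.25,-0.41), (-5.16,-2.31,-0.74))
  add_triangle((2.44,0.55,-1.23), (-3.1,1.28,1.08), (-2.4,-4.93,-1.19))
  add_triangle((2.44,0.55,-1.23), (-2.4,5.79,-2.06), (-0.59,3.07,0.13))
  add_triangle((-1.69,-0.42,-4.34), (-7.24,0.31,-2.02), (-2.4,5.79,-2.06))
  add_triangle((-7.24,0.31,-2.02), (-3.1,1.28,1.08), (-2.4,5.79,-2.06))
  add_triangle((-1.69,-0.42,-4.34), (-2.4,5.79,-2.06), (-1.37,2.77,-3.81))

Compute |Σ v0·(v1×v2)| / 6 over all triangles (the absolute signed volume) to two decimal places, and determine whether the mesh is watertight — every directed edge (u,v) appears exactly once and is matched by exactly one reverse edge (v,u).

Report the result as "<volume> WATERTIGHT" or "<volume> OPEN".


118.60 WATERTIGHT

Per-triangle v0·(v1×v2)/6:
  t1: +4.0419
  t2: +4.5271
  t3: +2.4548
  t4: +9.2288
  t5: +10.8878
  t6: +1.3153
  t7: -0.4940
  t8: +2.7586
  t9: +4.9302
  t10: +5.8383
  t11: +2.8632
  t12: +7.4962
  t13: +9.3251
  t14: +5.4122
  t15: +0.2153
  t16: -2.7927
  t17: +3.8281
  t18: +27.3739
  t19: +15.2720
  t20: +4.1198
Σ = +118.6017 → |volume| = 118.60

Directed edges: 60 total, each appears once with its reverse present → watertight.


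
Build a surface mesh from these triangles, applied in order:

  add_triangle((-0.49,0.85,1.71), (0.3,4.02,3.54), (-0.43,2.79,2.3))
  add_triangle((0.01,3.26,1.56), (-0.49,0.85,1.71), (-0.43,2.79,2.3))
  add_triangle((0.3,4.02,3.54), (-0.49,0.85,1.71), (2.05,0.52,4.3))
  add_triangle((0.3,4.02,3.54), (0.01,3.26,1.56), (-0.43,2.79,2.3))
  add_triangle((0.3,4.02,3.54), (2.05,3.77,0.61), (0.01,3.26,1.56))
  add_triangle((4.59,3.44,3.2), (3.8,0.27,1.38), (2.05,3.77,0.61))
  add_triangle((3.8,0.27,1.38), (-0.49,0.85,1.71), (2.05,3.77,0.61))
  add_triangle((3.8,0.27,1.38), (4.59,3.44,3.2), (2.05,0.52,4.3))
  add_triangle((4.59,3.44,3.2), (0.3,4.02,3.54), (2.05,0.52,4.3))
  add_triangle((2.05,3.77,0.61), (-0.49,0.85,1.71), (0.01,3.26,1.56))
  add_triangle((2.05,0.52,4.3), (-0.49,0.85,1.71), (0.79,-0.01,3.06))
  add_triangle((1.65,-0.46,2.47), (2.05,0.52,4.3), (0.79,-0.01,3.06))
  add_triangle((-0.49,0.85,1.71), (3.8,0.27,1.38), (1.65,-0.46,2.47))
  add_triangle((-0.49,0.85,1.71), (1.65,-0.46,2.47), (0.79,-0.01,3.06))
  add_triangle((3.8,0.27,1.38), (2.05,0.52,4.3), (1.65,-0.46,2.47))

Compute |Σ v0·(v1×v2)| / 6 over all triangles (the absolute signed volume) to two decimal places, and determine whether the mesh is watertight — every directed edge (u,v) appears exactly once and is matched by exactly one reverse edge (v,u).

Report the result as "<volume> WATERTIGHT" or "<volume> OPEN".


Per-triangle v0·(v1×v2)/6:
  t1: +0.4693
  t2: -0.0523
  t3: +2.7203
  t4: +0.5360
  t5: +1.9768
  t6: +3.7843
  t7: -4.4090
  t8: +6.6484
  t9: +10.9247
  t10: -1.1238
  t11: +0.6638
  t12: +0.4923
  t13: -1.7386
  t14: -0.2270
  t15: +1.7434
Σ = +22.4085 → |volume| = 22.41

Directed edges: 45 total; 3 unmatched, e.g. (0.3,4.02,3.54)→(2.05,3.77,0.61) → open.

22.41 OPEN
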